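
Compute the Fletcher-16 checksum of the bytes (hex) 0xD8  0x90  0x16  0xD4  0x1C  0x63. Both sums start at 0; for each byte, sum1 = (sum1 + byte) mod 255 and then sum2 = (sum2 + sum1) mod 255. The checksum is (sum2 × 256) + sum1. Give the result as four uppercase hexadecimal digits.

5AD3

Running sums (mod 255):
  after byte 0 (0xD8): sum1=216, sum2=216
  after byte 1 (0x90): sum1=105, sum2=66
  after byte 2 (0x16): sum1=127, sum2=193
  after byte 3 (0xD4): sum1=84, sum2=22
  after byte 4 (0x1C): sum1=112, sum2=134
  after byte 5 (0x63): sum1=211, sum2=90
Checksum = sum2·256 + sum1 = 90·256 + 211 = 23251 = 0x5AD3.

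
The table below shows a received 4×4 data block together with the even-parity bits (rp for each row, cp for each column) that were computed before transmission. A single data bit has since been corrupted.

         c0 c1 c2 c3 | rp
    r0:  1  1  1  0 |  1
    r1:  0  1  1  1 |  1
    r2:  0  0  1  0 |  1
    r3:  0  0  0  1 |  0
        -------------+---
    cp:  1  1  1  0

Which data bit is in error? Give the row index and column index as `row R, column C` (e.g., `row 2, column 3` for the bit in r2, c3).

row 3, column 1

Recompute each row's even parity and compare to rp:
  r0: data parity 1, sent rp 1 → ok
  r1: data parity 1, sent rp 1 → ok
  r2: data parity 1, sent rp 1 → ok
  r3: data parity 1, sent rp 0 → mismatch
Recompute each column's even parity and compare to cp:
  c0: data parity 1, sent cp 1 → ok
  c1: data parity 0, sent cp 1 → mismatch
  c2: data parity 1, sent cp 1 → ok
  c3: data parity 0, sent cp 0 → ok
Exactly one row (r3) and one column (c1) fail → the flipped bit is at their intersection.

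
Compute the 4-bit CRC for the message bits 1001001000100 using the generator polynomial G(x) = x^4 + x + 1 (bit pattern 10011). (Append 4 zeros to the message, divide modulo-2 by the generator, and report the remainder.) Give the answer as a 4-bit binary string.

0100

Append 4 zeros: 10010010001000000. Divide by 10011 (XOR where the leading bit is 1):
  pos 0: 10010 XOR 10011 = 00001
  pos 4: 10100 XOR 10011 = 00111
  pos 6: 11101 XOR 10011 = 01110
  pos 7: 11100 XOR 10011 = 01111
  pos 8: 11110 XOR 10011 = 01101
  pos 9: 11010 XOR 10011 = 01001
  pos 10: 10010 XOR 10011 = 00001
Remainder (last 4 bits) = 0100. This is the CRC / FCS.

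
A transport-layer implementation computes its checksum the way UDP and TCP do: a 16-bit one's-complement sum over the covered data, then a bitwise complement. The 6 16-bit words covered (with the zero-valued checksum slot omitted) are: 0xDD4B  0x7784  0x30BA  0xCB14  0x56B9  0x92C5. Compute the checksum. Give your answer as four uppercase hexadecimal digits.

One's-complement addition (fold any carry out of bit 15 back into bit 0):
  0xDD4B + 0x7784 = 0x154CF → wrap carry → 0x54D0
  0x54D0 + 0x30BA = 0x0858A
  0x858A + 0xCB14 = 0x1509E → wrap carry → 0x509F
  0x509F + 0x56B9 = 0x0A758
  0xA758 + 0x92C5 = 0x13A1D → wrap carry → 0x3A1E
One's-complement sum = 0x3A1E.
Checksum = ~0x3A1E & 0xFFFF = 0xC5E1.

C5E1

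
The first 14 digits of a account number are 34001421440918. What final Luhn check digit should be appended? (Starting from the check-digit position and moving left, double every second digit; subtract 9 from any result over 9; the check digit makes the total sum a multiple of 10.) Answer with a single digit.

Partial digits right→left: 8 1 9 0 4 4 1 2 4 1 0 0 4 3
Double every second digit counting from the check-digit position (so the 1st, 3rd, 5th, ... of the partial from the right).
  doubled (with −9 where >9): 7 9 8 2 8 0 8 → sum 42
  kept as-is: 1 0 4 2 1 0 3 → sum 11
Total = 42 + 11 = 53.
Check digit = (10 − (53 mod 10)) mod 10 = 7.

7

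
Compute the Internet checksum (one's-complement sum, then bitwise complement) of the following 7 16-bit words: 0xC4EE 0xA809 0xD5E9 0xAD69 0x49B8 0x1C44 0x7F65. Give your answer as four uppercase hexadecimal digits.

2A52

One's-complement addition (fold any carry out of bit 15 back into bit 0):
  0xC4EE + 0xA809 = 0x16CF7 → wrap carry → 0x6CF8
  0x6CF8 + 0xD5E9 = 0x142E1 → wrap carry → 0x42E2
  0x42E2 + 0xAD69 = 0x0F04B
  0xF04B + 0x49B8 = 0x13A03 → wrap carry → 0x3A04
  0x3A04 + 0x1C44 = 0x05648
  0x5648 + 0x7F65 = 0x0D5AD
One's-complement sum = 0xD5AD.
Checksum = ~0xD5AD & 0xFFFF = 0x2A52.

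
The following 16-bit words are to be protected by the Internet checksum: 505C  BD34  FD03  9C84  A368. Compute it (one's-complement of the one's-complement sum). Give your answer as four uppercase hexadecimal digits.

One's-complement addition (fold any carry out of bit 15 back into bit 0):
  0x505C + 0xBD34 = 0x10D90 → wrap carry → 0x0D91
  0x0D91 + 0xFD03 = 0x10A94 → wrap carry → 0x0A95
  0x0A95 + 0x9C84 = 0x0A719
  0xA719 + 0xA368 = 0x14A81 → wrap carry → 0x4A82
One's-complement sum = 0x4A82.
Checksum = ~0x4A82 & 0xFFFF = 0xB57D.

B57D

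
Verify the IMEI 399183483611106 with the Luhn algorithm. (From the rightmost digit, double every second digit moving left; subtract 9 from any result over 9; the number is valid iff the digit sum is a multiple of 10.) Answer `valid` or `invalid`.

From the right, keep odd positions and double even positions (subtract 9 from any doubled value over 9):
  doubled (positions 2,4,...): 0 2 3 7 6 2 9 → sum 29
  kept (positions 1,3,...): 6 1 1 3 4 8 9 3 → sum 35
Total = 64.
64 mod 10 = 4, so the number is invalid.

invalid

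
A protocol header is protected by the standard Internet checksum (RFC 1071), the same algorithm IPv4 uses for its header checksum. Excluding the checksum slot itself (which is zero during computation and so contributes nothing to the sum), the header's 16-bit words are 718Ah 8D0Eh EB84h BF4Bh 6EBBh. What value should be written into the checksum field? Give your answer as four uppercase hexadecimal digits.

E7DA

One's-complement addition (fold any carry out of bit 15 back into bit 0):
  0x718A + 0x8D0E = 0x0FE98
  0xFE98 + 0xEB84 = 0x1EA1C → wrap carry → 0xEA1D
  0xEA1D + 0xBF4B = 0x1A968 → wrap carry → 0xA969
  0xA969 + 0x6EBB = 0x11824 → wrap carry → 0x1825
One's-complement sum = 0x1825.
Checksum = ~0x1825 & 0xFFFF = 0xE7DA.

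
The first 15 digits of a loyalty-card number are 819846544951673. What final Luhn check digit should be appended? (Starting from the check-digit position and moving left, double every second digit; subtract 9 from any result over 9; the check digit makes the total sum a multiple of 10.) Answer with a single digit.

Partial digits right→left: 3 7 6 1 5 9 4 4 5 6 4 8 9 1 8
Double every second digit counting from the check-digit position (so the 1st, 3rd, 5th, ... of the partial from the right).
  doubled (with −9 where >9): 6 3 1 8 1 8 9 7 → sum 43
  kept as-is: 7 1 9 4 6 8 1 → sum 36
Total = 43 + 36 = 79.
Check digit = (10 − (79 mod 10)) mod 10 = 1.

1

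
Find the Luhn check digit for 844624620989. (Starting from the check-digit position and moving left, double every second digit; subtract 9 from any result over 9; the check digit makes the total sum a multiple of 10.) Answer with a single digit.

1

Partial digits right→left: 9 8 9 0 2 6 4 2 6 4 4 8
Double every second digit counting from the check-digit position (so the 1st, 3rd, 5th, ... of the partial from the right).
  doubled (with −9 where >9): 9 9 4 8 3 8 → sum 41
  kept as-is: 8 0 6 2 4 8 → sum 28
Total = 41 + 28 = 69.
Check digit = (10 − (69 mod 10)) mod 10 = 1.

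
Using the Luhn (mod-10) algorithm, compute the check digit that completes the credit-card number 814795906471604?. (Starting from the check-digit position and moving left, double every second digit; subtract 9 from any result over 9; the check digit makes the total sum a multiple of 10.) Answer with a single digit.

0

Partial digits right→left: 4 0 6 1 7 4 6 0 9 5 9 7 4 1 8
Double every second digit counting from the check-digit position (so the 1st, 3rd, 5th, ... of the partial from the right).
  doubled (with −9 where >9): 8 3 5 3 9 9 8 7 → sum 52
  kept as-is: 0 1 4 0 5 7 1 → sum 18
Total = 52 + 18 = 70.
Check digit = (10 − (70 mod 10)) mod 10 = 0.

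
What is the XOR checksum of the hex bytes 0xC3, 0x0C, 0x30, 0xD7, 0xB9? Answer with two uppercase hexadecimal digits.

91

XOR the bytes together:
  start with 0xC3
  0xC3 ⊕ 0x0C = 0xCF
  0xCF ⊕ 0x30 = 0xFF
  0xFF ⊕ 0xD7 = 0x28
  0x28 ⊕ 0xB9 = 0x91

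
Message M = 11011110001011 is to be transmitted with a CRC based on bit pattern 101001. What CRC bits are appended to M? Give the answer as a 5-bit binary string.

Append 5 zeros: 1101111000101100000. Divide by 101001 (XOR where the leading bit is 1):
  pos 0: 110111 XOR 101001 = 011110
  pos 1: 111101 XOR 101001 = 010100
  pos 2: 101000 XOR 101001 = 000001
  pos 7: 100101 XOR 101001 = 001100
  pos 9: 110010 XOR 101001 = 011011
  pos 10: 110110 XOR 101001 = 011111
  pos 11: 111110 XOR 101001 = 010111
  pos 12: 101110 XOR 101001 = 000111
Remainder (last 5 bits) = 01110. This is the CRC / FCS.

01110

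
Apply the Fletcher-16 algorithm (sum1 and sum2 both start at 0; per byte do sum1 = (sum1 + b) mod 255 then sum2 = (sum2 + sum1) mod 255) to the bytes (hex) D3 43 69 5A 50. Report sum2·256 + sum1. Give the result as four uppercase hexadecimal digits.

712B

Running sums (mod 255):
  after byte 0 (D3): sum1=211, sum2=211
  after byte 1 (43): sum1=23, sum2=234
  after byte 2 (69): sum1=128, sum2=107
  after byte 3 (5A): sum1=218, sum2=70
  after byte 4 (50): sum1=43, sum2=113
Checksum = sum2·256 + sum1 = 113·256 + 43 = 28971 = 0x712B.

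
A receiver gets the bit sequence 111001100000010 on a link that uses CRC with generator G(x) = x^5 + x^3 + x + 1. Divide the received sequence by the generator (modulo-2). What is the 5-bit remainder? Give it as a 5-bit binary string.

Modulo-2 division of 111001100000010 by 101011:
  pos 0: 111001 XOR 101011 = 010010
  pos 1: 100101 XOR 101011 = 001110
  pos 3: 111000 XOR 101011 = 010011
  pos 4: 100110 XOR 101011 = 001101
  pos 6: 110100 XOR 101011 = 011111
  pos 7: 111110 XOR 101011 = 010101
  pos 8: 101011 XOR 101011 = 000000
Remainder = 00000 (zero — the frame passes the CRC check).

00000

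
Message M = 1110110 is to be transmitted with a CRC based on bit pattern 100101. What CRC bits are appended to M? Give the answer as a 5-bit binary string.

Append 5 zeros: 111011000000. Divide by 100101 (XOR where the leading bit is 1):
  pos 0: 111011 XOR 100101 = 011110
  pos 1: 111100 XOR 100101 = 011001
  pos 2: 110010 XOR 100101 = 010111
  pos 3: 101110 XOR 100101 = 001011
  pos 5: 101100 XOR 100101 = 001001
Remainder (last 5 bits) = 10010. This is the CRC / FCS.

10010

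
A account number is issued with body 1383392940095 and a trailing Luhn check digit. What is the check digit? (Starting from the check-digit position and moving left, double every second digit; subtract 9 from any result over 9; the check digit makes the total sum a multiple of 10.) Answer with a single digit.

Partial digits right→left: 5 9 0 0 4 9 2 9 3 3 8 3 1
Double every second digit counting from the check-digit position (so the 1st, 3rd, 5th, ... of the partial from the right).
  doubled (with −9 where >9): 1 0 8 4 6 7 2 → sum 28
  kept as-is: 9 0 9 9 3 3 → sum 33
Total = 28 + 33 = 61.
Check digit = (10 − (61 mod 10)) mod 10 = 9.

9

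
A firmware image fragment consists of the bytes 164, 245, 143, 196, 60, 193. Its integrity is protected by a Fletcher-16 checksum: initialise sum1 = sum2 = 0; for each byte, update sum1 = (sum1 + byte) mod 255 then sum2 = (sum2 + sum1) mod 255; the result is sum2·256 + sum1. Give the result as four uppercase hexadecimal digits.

70EC

Running sums (mod 255):
  after byte 0 (164): sum1=164, sum2=164
  after byte 1 (245): sum1=154, sum2=63
  after byte 2 (143): sum1=42, sum2=105
  after byte 3 (196): sum1=238, sum2=88
  after byte 4 (60): sum1=43, sum2=131
  after byte 5 (193): sum1=236, sum2=112
Checksum = sum2·256 + sum1 = 112·256 + 236 = 28908 = 0x70EC.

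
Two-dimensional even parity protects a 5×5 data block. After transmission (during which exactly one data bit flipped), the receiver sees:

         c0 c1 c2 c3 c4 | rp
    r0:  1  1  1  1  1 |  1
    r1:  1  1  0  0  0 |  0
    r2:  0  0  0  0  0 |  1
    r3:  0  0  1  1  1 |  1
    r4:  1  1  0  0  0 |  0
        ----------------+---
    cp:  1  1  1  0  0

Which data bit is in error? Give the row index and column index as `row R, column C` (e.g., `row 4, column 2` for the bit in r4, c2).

row 2, column 2

Recompute each row's even parity and compare to rp:
  r0: data parity 1, sent rp 1 → ok
  r1: data parity 0, sent rp 0 → ok
  r2: data parity 0, sent rp 1 → mismatch
  r3: data parity 1, sent rp 1 → ok
  r4: data parity 0, sent rp 0 → ok
Recompute each column's even parity and compare to cp:
  c0: data parity 1, sent cp 1 → ok
  c1: data parity 1, sent cp 1 → ok
  c2: data parity 0, sent cp 1 → mismatch
  c3: data parity 0, sent cp 0 → ok
  c4: data parity 0, sent cp 0 → ok
Exactly one row (r2) and one column (c2) fail → the flipped bit is at their intersection.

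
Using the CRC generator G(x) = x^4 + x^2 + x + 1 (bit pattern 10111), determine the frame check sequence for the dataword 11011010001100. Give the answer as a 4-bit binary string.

1011

Append 4 zeros: 110110100011000000. Divide by 10111 (XOR where the leading bit is 1):
  pos 0: 11011 XOR 10111 = 01100
  pos 1: 11000 XOR 10111 = 01111
  pos 2: 11111 XOR 10111 = 01000
  pos 3: 10000 XOR 10111 = 00111
  pos 5: 11100 XOR 10111 = 01011
  pos 6: 10111 XOR 10111 = 00000
  pos 11: 10000 XOR 10111 = 00111
  pos 13: 11100 XOR 10111 = 01011
Remainder (last 4 bits) = 1011. This is the CRC / FCS.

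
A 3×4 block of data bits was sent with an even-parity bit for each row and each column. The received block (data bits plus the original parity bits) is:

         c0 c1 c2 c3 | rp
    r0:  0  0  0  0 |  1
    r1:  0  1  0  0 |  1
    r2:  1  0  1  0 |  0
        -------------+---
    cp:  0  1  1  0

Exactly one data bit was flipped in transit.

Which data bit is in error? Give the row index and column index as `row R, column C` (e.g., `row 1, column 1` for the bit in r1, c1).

Recompute each row's even parity and compare to rp:
  r0: data parity 0, sent rp 1 → mismatch
  r1: data parity 1, sent rp 1 → ok
  r2: data parity 0, sent rp 0 → ok
Recompute each column's even parity and compare to cp:
  c0: data parity 1, sent cp 0 → mismatch
  c1: data parity 1, sent cp 1 → ok
  c2: data parity 1, sent cp 1 → ok
  c3: data parity 0, sent cp 0 → ok
Exactly one row (r0) and one column (c0) fail → the flipped bit is at their intersection.

row 0, column 0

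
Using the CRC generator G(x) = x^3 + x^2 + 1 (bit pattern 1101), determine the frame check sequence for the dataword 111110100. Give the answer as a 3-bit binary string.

110

Append 3 zeros: 111110100000. Divide by 1101 (XOR where the leading bit is 1):
  pos 0: 1111 XOR 1101 = 0010
  pos 2: 1010 XOR 1101 = 0111
  pos 3: 1111 XOR 1101 = 0010
  pos 5: 1000 XOR 1101 = 0101
  pos 6: 1010 XOR 1101 = 0111
  pos 7: 1110 XOR 1101 = 0011
Remainder (last 3 bits) = 110. This is the CRC / FCS.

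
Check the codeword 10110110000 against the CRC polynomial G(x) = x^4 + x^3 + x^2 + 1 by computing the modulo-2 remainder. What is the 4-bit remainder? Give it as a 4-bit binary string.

Modulo-2 division of 10110110000 by 11101:
  pos 0: 10110 XOR 11101 = 01011
  pos 1: 10111 XOR 11101 = 01010
  pos 2: 10101 XOR 11101 = 01000
  pos 3: 10000 XOR 11101 = 01101
  pos 4: 11010 XOR 11101 = 00111
  pos 6: 11100 XOR 11101 = 00001
Remainder = 0001 (nonzero — an error is detected).

0001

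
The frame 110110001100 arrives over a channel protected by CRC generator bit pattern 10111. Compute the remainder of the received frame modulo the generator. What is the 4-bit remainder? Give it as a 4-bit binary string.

Modulo-2 division of 110110001100 by 10111:
  pos 0: 11011 XOR 10111 = 01100
  pos 1: 11000 XOR 10111 = 01111
  pos 2: 11110 XOR 10111 = 01001
  pos 3: 10010 XOR 10111 = 00101
  pos 5: 10111 XOR 10111 = 00000
Remainder = 0000 (zero — the frame passes the CRC check).

0000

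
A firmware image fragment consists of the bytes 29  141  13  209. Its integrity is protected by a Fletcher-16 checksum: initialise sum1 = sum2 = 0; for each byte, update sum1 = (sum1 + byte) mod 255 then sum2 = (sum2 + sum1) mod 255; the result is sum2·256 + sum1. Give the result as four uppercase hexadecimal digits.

Running sums (mod 255):
  after byte 0 (29): sum1=29, sum2=29
  after byte 1 (141): sum1=170, sum2=199
  after byte 2 (13): sum1=183, sum2=127
  after byte 3 (209): sum1=137, sum2=9
Checksum = sum2·256 + sum1 = 9·256 + 137 = 2441 = 0x0989.

0989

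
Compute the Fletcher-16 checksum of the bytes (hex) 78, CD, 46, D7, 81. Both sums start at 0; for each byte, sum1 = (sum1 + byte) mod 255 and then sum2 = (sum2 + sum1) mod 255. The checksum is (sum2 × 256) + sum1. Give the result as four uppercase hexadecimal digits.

Running sums (mod 255):
  after byte 0 (78): sum1=120, sum2=120
  after byte 1 (CD): sum1=70, sum2=190
  after byte 2 (46): sum1=140, sum2=75
  after byte 3 (D7): sum1=100, sum2=175
  after byte 4 (81): sum1=229, sum2=149
Checksum = sum2·256 + sum1 = 149·256 + 229 = 38373 = 0x95E5.

95E5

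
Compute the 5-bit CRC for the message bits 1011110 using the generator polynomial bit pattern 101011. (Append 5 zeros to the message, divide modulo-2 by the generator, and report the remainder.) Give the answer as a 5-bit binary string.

01110

Append 5 zeros: 101111000000. Divide by 101011 (XOR where the leading bit is 1):
  pos 0: 101111 XOR 101011 = 000100
  pos 3: 100000 XOR 101011 = 001011
  pos 5: 101100 XOR 101011 = 000111
Remainder (last 5 bits) = 01110. This is the CRC / FCS.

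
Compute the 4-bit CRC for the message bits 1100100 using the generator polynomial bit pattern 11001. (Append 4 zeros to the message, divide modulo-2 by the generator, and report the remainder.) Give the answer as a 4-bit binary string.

0000

Append 4 zeros: 11001000000. Divide by 11001 (XOR where the leading bit is 1):
  pos 0: 11001 XOR 11001 = 00000
Remainder (last 4 bits) = 0000. This is the CRC / FCS.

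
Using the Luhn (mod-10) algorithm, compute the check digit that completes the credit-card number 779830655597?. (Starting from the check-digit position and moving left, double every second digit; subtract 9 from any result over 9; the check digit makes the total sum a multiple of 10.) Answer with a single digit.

2

Partial digits right→left: 7 9 5 5 5 6 0 3 8 9 7 7
Double every second digit counting from the check-digit position (so the 1st, 3rd, 5th, ... of the partial from the right).
  doubled (with −9 where >9): 5 1 1 0 7 5 → sum 19
  kept as-is: 9 5 6 3 9 7 → sum 39
Total = 19 + 39 = 58.
Check digit = (10 − (58 mod 10)) mod 10 = 2.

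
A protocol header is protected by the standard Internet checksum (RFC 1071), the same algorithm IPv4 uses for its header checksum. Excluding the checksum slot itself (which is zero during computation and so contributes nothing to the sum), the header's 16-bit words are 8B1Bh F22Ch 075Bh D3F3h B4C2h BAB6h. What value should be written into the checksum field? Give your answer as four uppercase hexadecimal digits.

One's-complement addition (fold any carry out of bit 15 back into bit 0):
  0x8B1B + 0xF22C = 0x17D47 → wrap carry → 0x7D48
  0x7D48 + 0x075B = 0x084A3
  0x84A3 + 0xD3F3 = 0x15896 → wrap carry → 0x5897
  0x5897 + 0xB4C2 = 0x10D59 → wrap carry → 0x0D5A
  0x0D5A + 0xBAB6 = 0x0C810
One's-complement sum = 0xC810.
Checksum = ~0xC810 & 0xFFFF = 0x37EF.

37EF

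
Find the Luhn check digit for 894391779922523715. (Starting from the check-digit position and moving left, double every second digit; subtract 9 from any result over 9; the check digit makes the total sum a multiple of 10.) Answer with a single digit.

Partial digits right→left: 5 1 7 3 2 5 2 2 9 9 7 7 1 9 3 4 9 8
Double every second digit counting from the check-digit position (so the 1st, 3rd, 5th, ... of the partial from the right).
  doubled (with −9 where >9): 1 5 4 4 9 5 2 6 9 → sum 45
  kept as-is: 1 3 5 2 9 7 9 4 8 → sum 48
Total = 45 + 48 = 93.
Check digit = (10 − (93 mod 10)) mod 10 = 7.

7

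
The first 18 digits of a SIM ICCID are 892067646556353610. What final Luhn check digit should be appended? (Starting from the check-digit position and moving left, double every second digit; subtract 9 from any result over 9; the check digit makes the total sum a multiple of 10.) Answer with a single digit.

0

Partial digits right→left: 0 1 6 3 5 3 6 5 5 6 4 6 7 6 0 2 9 8
Double every second digit counting from the check-digit position (so the 1st, 3rd, 5th, ... of the partial from the right).
  doubled (with −9 where >9): 0 3 1 3 1 8 5 0 9 → sum 30
  kept as-is: 1 3 3 5 6 6 6 2 8 → sum 40
Total = 30 + 40 = 70.
Check digit = (10 − (70 mod 10)) mod 10 = 0.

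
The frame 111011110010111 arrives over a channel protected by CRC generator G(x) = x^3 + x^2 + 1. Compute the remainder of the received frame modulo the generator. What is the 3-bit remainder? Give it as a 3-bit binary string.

110

Modulo-2 division of 111011110010111 by 1101:
  pos 0: 1110 XOR 1101 = 0011
  pos 2: 1111 XOR 1101 = 0010
  pos 4: 1011 XOR 1101 = 0110
  pos 5: 1100 XOR 1101 = 0001
  pos 8: 1010 XOR 1101 = 0111
  pos 9: 1111 XOR 1101 = 0010
  pos 11: 1011 XOR 1101 = 0110
Remainder = 110 (nonzero — an error is detected).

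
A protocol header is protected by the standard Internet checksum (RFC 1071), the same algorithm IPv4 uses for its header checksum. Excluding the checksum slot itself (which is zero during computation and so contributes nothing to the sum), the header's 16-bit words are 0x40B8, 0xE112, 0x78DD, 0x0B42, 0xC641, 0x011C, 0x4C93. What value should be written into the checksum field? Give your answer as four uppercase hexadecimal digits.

One's-complement addition (fold any carry out of bit 15 back into bit 0):
  0x40B8 + 0xE112 = 0x121CA → wrap carry → 0x21CB
  0x21CB + 0x78DD = 0x09AA8
  0x9AA8 + 0x0B42 = 0x0A5EA
  0xA5EA + 0xC641 = 0x16C2B → wrap carry → 0x6C2C
  0x6C2C + 0x011C = 0x06D48
  0x6D48 + 0x4C93 = 0x0B9DB
One's-complement sum = 0xB9DB.
Checksum = ~0xB9DB & 0xFFFF = 0x4624.

4624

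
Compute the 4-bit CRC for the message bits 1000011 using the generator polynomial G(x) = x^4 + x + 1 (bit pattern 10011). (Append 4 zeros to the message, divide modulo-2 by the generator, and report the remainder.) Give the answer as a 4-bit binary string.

Append 4 zeros: 10000110000. Divide by 10011 (XOR where the leading bit is 1):
  pos 0: 10000 XOR 10011 = 00011
  pos 3: 11110 XOR 10011 = 01101
  pos 4: 11010 XOR 10011 = 01001
  pos 5: 10010 XOR 10011 = 00001
Remainder (last 4 bits) = 0010. This is the CRC / FCS.

0010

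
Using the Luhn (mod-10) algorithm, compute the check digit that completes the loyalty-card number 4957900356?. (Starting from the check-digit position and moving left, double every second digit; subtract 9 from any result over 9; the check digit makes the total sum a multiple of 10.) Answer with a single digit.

Partial digits right→left: 6 5 3 0 0 9 7 5 9 4
Double every second digit counting from the check-digit position (so the 1st, 3rd, 5th, ... of the partial from the right).
  doubled (with −9 where >9): 3 6 0 5 9 → sum 23
  kept as-is: 5 0 9 5 4 → sum 23
Total = 23 + 23 = 46.
Check digit = (10 − (46 mod 10)) mod 10 = 4.

4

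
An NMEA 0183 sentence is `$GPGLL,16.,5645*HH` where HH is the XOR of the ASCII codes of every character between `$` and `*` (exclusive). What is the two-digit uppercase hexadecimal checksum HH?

7B

XOR the ASCII codes of the payload characters:
  'G' = 0x47 → acc = 0x47
  'P' = 0x50 → acc = 0x17
  'G' = 0x47 → acc = 0x50
  'L' = 0x4C → acc = 0x1C
  'L' = 0x4C → acc = 0x50
  ',' = 0x2C → acc = 0x7C
  '1' = 0x31 → acc = 0x4D
  '6' = 0x36 → acc = 0x7B
  '.' = 0x2E → acc = 0x55
  ',' = 0x2C → acc = 0x79
  '5' = 0x35 → acc = 0x4C
  '6' = 0x36 → acc = 0x7A
  '4' = 0x34 → acc = 0x4E
  '5' = 0x35 → acc = 0x7B
Checksum = 0x7B.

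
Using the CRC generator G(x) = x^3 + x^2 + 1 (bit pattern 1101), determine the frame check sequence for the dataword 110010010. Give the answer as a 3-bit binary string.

Append 3 zeros: 110010010000. Divide by 1101 (XOR where the leading bit is 1):
  pos 0: 1100 XOR 1101 = 0001
  pos 3: 1100 XOR 1101 = 0001
  pos 6: 1100 XOR 1101 = 0001
Remainder (last 3 bits) = 100. This is the CRC / FCS.

100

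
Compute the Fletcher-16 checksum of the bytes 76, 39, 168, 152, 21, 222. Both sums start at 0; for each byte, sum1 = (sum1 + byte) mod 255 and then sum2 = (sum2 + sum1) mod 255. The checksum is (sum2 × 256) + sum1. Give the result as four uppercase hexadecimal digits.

Running sums (mod 255):
  after byte 0 (76): sum1=76, sum2=76
  after byte 1 (39): sum1=115, sum2=191
  after byte 2 (168): sum1=28, sum2=219
  after byte 3 (152): sum1=180, sum2=144
  after byte 4 (21): sum1=201, sum2=90
  after byte 5 (222): sum1=168, sum2=3
Checksum = sum2·256 + sum1 = 3·256 + 168 = 936 = 0x03A8.

03A8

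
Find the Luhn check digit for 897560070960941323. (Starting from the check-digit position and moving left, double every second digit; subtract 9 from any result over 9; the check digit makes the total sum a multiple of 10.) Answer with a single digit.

7

Partial digits right→left: 3 2 3 1 4 9 0 6 9 0 7 0 0 6 5 7 9 8
Double every second digit counting from the check-digit position (so the 1st, 3rd, 5th, ... of the partial from the right).
  doubled (with −9 where >9): 6 6 8 0 9 5 0 1 9 → sum 44
  kept as-is: 2 1 9 6 0 0 6 7 8 → sum 39
Total = 44 + 39 = 83.
Check digit = (10 − (83 mod 10)) mod 10 = 7.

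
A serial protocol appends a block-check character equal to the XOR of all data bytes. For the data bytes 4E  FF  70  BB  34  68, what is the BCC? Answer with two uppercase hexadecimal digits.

XOR the bytes together:
  start with 0x4E
  0x4E ⊕ 0xFF = 0xB1
  0xB1 ⊕ 0x70 = 0xC1
  0xC1 ⊕ 0xBB = 0x7A
  0x7A ⊕ 0x34 = 0x4E
  0x4E ⊕ 0x68 = 0x26

26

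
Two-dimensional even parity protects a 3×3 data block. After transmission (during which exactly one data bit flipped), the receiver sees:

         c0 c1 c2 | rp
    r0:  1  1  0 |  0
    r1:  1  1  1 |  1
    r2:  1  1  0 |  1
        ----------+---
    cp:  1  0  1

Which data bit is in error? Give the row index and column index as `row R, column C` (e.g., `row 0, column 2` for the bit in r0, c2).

row 2, column 1

Recompute each row's even parity and compare to rp:
  r0: data parity 0, sent rp 0 → ok
  r1: data parity 1, sent rp 1 → ok
  r2: data parity 0, sent rp 1 → mismatch
Recompute each column's even parity and compare to cp:
  c0: data parity 1, sent cp 1 → ok
  c1: data parity 1, sent cp 0 → mismatch
  c2: data parity 1, sent cp 1 → ok
Exactly one row (r2) and one column (c1) fail → the flipped bit is at their intersection.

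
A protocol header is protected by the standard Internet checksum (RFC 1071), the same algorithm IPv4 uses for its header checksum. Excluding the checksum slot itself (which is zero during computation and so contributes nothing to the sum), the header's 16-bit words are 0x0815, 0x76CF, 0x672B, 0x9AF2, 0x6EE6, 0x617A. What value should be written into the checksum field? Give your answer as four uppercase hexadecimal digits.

AE9C

One's-complement addition (fold any carry out of bit 15 back into bit 0):
  0x0815 + 0x76CF = 0x07EE4
  0x7EE4 + 0x672B = 0x0E60F
  0xE60F + 0x9AF2 = 0x18101 → wrap carry → 0x8102
  0x8102 + 0x6EE6 = 0x0EFE8
  0xEFE8 + 0x617A = 0x15162 → wrap carry → 0x5163
One's-complement sum = 0x5163.
Checksum = ~0x5163 & 0xFFFF = 0xAE9C.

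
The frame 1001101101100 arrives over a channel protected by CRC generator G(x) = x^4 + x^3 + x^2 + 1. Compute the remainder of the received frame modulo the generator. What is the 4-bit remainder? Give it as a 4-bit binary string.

Modulo-2 division of 1001101101100 by 11101:
  pos 0: 10011 XOR 11101 = 01110
  pos 1: 11100 XOR 11101 = 00001
  pos 5: 11101 XOR 11101 = 00000
Remainder = 0100 (nonzero — an error is detected).

0100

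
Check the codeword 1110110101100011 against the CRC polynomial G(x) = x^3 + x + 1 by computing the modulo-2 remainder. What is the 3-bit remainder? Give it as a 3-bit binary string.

Modulo-2 division of 1110110101100011 by 1011:
  pos 0: 1110 XOR 1011 = 0101
  pos 1: 1011 XOR 1011 = 0000
  pos 5: 1010 XOR 1011 = 0001
  pos 8: 1110 XOR 1011 = 0101
  pos 9: 1010 XOR 1011 = 0001
  pos 12: 1011 XOR 1011 = 0000
Remainder = 000 (zero — the frame passes the CRC check).

000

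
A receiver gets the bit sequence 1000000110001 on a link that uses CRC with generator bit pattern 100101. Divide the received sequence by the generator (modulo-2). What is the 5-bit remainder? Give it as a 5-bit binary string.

11010

Modulo-2 division of 1000000110001 by 100101:
  pos 0: 100000 XOR 100101 = 000101
  pos 3: 101011 XOR 100101 = 001110
  pos 5: 111000 XOR 100101 = 011101
  pos 6: 111010 XOR 100101 = 011111
  pos 7: 111111 XOR 100101 = 011010
Remainder = 11010 (nonzero — an error is detected).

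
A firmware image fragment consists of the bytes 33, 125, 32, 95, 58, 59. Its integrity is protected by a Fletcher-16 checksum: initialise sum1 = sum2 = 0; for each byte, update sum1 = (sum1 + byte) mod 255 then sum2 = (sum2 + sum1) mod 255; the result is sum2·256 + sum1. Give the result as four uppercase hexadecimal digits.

8893

Running sums (mod 255):
  after byte 0 (33): sum1=33, sum2=33
  after byte 1 (125): sum1=158, sum2=191
  after byte 2 (32): sum1=190, sum2=126
  after byte 3 (95): sum1=30, sum2=156
  after byte 4 (58): sum1=88, sum2=244
  after byte 5 (59): sum1=147, sum2=136
Checksum = sum2·256 + sum1 = 136·256 + 147 = 34963 = 0x8893.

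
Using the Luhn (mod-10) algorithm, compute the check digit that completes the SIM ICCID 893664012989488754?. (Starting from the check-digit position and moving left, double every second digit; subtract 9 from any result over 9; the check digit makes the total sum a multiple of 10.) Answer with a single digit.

6

Partial digits right→left: 4 5 7 8 8 4 9 8 9 2 1 0 4 6 6 3 9 8
Double every second digit counting from the check-digit position (so the 1st, 3rd, 5th, ... of the partial from the right).
  doubled (with −9 where >9): 8 5 7 9 9 2 8 3 9 → sum 60
  kept as-is: 5 8 4 8 2 0 6 3 8 → sum 44
Total = 60 + 44 = 104.
Check digit = (10 − (104 mod 10)) mod 10 = 6.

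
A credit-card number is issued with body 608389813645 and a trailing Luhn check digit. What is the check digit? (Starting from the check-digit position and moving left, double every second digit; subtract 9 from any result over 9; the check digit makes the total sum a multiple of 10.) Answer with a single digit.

Partial digits right→left: 5 4 6 3 1 8 9 8 3 8 0 6
Double every second digit counting from the check-digit position (so the 1st, 3rd, 5th, ... of the partial from the right).
  doubled (with −9 where >9): 1 3 2 9 6 0 → sum 21
  kept as-is: 4 3 8 8 8 6 → sum 37
Total = 21 + 37 = 58.
Check digit = (10 − (58 mod 10)) mod 10 = 2.

2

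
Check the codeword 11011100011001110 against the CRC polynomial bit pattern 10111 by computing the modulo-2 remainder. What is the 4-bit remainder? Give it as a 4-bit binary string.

0000

Modulo-2 division of 11011100011001110 by 10111:
  pos 0: 11011 XOR 10111 = 01100
  pos 1: 11001 XOR 10111 = 01110
  pos 2: 11100 XOR 10111 = 01011
  pos 3: 10110 XOR 10111 = 00001
  pos 7: 10110 XOR 10111 = 00001
  pos 11: 10111 XOR 10111 = 00000
Remainder = 0000 (zero — the frame passes the CRC check).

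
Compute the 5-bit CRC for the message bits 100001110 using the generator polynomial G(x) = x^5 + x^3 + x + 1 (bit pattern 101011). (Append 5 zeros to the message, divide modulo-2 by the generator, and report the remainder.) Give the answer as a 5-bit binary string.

00000

Append 5 zeros: 10000111000000. Divide by 101011 (XOR where the leading bit is 1):
  pos 0: 100001 XOR 101011 = 001010
  pos 2: 101011 XOR 101011 = 000000
Remainder (last 5 bits) = 00000. This is the CRC / FCS.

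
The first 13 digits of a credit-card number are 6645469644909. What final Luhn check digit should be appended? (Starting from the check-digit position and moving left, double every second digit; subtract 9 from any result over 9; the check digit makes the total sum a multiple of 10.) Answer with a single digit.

Partial digits right→left: 9 0 9 4 4 6 9 6 4 5 4 6 6
Double every second digit counting from the check-digit position (so the 1st, 3rd, 5th, ... of the partial from the right).
  doubled (with −9 where >9): 9 9 8 9 8 8 3 → sum 54
  kept as-is: 0 4 6 6 5 6 → sum 27
Total = 54 + 27 = 81.
Check digit = (10 − (81 mod 10)) mod 10 = 9.

9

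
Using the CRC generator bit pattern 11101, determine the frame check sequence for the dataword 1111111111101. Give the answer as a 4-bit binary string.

1111

Append 4 zeros: 11111111111010000. Divide by 11101 (XOR where the leading bit is 1):
  pos 0: 11111 XOR 11101 = 00010
  pos 3: 10111 XOR 11101 = 01010
  pos 4: 10101 XOR 11101 = 01000
  pos 5: 10001 XOR 11101 = 01100
  pos 6: 11001 XOR 11101 = 00100
  pos 8: 10001 XOR 11101 = 01100
  pos 9: 11000 XOR 11101 = 00101
  pos 11: 10100 XOR 11101 = 01001
  pos 12: 10010 XOR 11101 = 01111
Remainder (last 4 bits) = 1111. This is the CRC / FCS.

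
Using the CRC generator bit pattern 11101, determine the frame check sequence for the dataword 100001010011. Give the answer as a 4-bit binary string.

Append 4 zeros: 1000010100110000. Divide by 11101 (XOR where the leading bit is 1):
  pos 0: 10000 XOR 11101 = 01101
  pos 1: 11011 XOR 11101 = 00110
  pos 3: 11001 XOR 11101 = 00100
  pos 5: 10000 XOR 11101 = 01101
  pos 6: 11011 XOR 11101 = 00110
  pos 8: 11010 XOR 11101 = 00111
  pos 10: 11100 XOR 11101 = 00001
Remainder (last 4 bits) = 0010. This is the CRC / FCS.

0010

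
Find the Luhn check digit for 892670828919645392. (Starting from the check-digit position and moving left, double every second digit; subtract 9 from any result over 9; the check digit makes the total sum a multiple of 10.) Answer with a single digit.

Partial digits right→left: 2 9 3 5 4 6 9 1 9 8 2 8 0 7 6 2 9 8
Double every second digit counting from the check-digit position (so the 1st, 3rd, 5th, ... of the partial from the right).
  doubled (with −9 where >9): 4 6 8 9 9 4 0 3 9 → sum 52
  kept as-is: 9 5 6 1 8 8 7 2 8 → sum 54
Total = 52 + 54 = 106.
Check digit = (10 − (106 mod 10)) mod 10 = 4.

4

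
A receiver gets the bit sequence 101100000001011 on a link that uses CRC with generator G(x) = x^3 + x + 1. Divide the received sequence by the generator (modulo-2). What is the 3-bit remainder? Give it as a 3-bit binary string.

Modulo-2 division of 101100000001011 by 1011:
  pos 0: 1011 XOR 1011 = 0000
  pos 11: 1011 XOR 1011 = 0000
Remainder = 000 (zero — the frame passes the CRC check).

000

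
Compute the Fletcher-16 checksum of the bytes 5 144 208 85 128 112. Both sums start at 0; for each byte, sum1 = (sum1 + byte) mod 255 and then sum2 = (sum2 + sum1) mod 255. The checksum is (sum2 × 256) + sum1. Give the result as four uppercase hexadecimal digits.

Running sums (mod 255):
  after byte 0 (5): sum1=5, sum2=5
  after byte 1 (144): sum1=149, sum2=154
  after byte 2 (208): sum1=102, sum2=1
  after byte 3 (85): sum1=187, sum2=188
  after byte 4 (128): sum1=60, sum2=248
  after byte 5 (112): sum1=172, sum2=165
Checksum = sum2·256 + sum1 = 165·256 + 172 = 42412 = 0xA5AC.

A5AC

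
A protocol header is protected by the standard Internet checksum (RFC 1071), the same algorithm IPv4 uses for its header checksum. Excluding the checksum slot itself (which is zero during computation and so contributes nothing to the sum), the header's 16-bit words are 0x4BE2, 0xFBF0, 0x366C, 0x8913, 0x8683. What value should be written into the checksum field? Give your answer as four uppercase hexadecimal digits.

One's-complement addition (fold any carry out of bit 15 back into bit 0):
  0x4BE2 + 0xFBF0 = 0x147D2 → wrap carry → 0x47D3
  0x47D3 + 0x366C = 0x07E3F
  0x7E3F + 0x8913 = 0x10752 → wrap carry → 0x0753
  0x0753 + 0x8683 = 0x08DD6
One's-complement sum = 0x8DD6.
Checksum = ~0x8DD6 & 0xFFFF = 0x7229.

7229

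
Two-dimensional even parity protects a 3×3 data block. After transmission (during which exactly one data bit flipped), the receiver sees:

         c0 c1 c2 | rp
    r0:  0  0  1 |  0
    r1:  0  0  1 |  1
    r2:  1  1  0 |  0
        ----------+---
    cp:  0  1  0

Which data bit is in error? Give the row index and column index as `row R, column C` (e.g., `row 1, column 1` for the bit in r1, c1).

Recompute each row's even parity and compare to rp:
  r0: data parity 1, sent rp 0 → mismatch
  r1: data parity 1, sent rp 1 → ok
  r2: data parity 0, sent rp 0 → ok
Recompute each column's even parity and compare to cp:
  c0: data parity 1, sent cp 0 → mismatch
  c1: data parity 1, sent cp 1 → ok
  c2: data parity 0, sent cp 0 → ok
Exactly one row (r0) and one column (c0) fail → the flipped bit is at their intersection.

row 0, column 0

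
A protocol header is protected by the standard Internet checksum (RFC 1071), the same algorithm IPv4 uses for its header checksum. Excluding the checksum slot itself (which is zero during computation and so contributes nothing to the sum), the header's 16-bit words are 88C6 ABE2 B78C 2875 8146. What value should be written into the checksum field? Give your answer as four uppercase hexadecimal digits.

6A0E

One's-complement addition (fold any carry out of bit 15 back into bit 0):
  0x88C6 + 0xABE2 = 0x134A8 → wrap carry → 0x34A9
  0x34A9 + 0xB78C = 0x0EC35
  0xEC35 + 0x2875 = 0x114AA → wrap carry → 0x14AB
  0x14AB + 0x8146 = 0x095F1
One's-complement sum = 0x95F1.
Checksum = ~0x95F1 & 0xFFFF = 0x6A0E.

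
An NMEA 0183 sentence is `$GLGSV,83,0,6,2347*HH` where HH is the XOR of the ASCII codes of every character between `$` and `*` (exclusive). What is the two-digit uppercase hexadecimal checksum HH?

XOR the ASCII codes of the payload characters:
  'G' = 0x47 → acc = 0x47
  'L' = 0x4C → acc = 0x0B
  'G' = 0x47 → acc = 0x4C
  'S' = 0x53 → acc = 0x1F
  'V' = 0x56 → acc = 0x49
  ',' = 0x2C → acc = 0x65
  '8' = 0x38 → acc = 0x5D
  '3' = 0x33 → acc = 0x6E
  ',' = 0x2C → acc = 0x42
  '0' = 0x30 → acc = 0x72
  ',' = 0x2C → acc = 0x5E
  '6' = 0x36 → acc = 0x68
  ',' = 0x2C → acc = 0x44
  '2' = 0x32 → acc = 0x76
  '3' = 0x33 → acc = 0x45
  '4' = 0x34 → acc = 0x71
  '7' = 0x37 → acc = 0x46
Checksum = 0x46.

46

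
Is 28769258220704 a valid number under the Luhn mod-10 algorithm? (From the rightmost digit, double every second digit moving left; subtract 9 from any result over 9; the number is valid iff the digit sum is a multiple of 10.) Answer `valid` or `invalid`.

From the right, keep odd positions and double even positions (subtract 9 from any doubled value over 9):
  doubled (positions 2,4,...): 0 0 4 1 9 5 4 → sum 23
  kept (positions 1,3,...): 4 7 2 8 2 6 8 → sum 37
Total = 60.
60 mod 10 = 0, so the number is valid.

valid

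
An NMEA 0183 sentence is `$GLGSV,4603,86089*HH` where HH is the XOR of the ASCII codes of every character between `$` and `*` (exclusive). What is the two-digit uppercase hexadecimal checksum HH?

77

XOR the ASCII codes of the payload characters:
  'G' = 0x47 → acc = 0x47
  'L' = 0x4C → acc = 0x0B
  'G' = 0x47 → acc = 0x4C
  'S' = 0x53 → acc = 0x1F
  'V' = 0x56 → acc = 0x49
  ',' = 0x2C → acc = 0x65
  '4' = 0x34 → acc = 0x51
  '6' = 0x36 → acc = 0x67
  '0' = 0x30 → acc = 0x57
  '3' = 0x33 → acc = 0x64
  ',' = 0x2C → acc = 0x48
  '8' = 0x38 → acc = 0x70
  '6' = 0x36 → acc = 0x46
  '0' = 0x30 → acc = 0x76
  '8' = 0x38 → acc = 0x4E
  '9' = 0x39 → acc = 0x77
Checksum = 0x77.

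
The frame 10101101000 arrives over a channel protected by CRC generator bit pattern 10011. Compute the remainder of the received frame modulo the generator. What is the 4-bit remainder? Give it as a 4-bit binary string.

0000

Modulo-2 division of 10101101000 by 10011:
  pos 0: 10101 XOR 10011 = 00110
  pos 2: 11010 XOR 10011 = 01001
  pos 3: 10011 XOR 10011 = 00000
Remainder = 0000 (zero — the frame passes the CRC check).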